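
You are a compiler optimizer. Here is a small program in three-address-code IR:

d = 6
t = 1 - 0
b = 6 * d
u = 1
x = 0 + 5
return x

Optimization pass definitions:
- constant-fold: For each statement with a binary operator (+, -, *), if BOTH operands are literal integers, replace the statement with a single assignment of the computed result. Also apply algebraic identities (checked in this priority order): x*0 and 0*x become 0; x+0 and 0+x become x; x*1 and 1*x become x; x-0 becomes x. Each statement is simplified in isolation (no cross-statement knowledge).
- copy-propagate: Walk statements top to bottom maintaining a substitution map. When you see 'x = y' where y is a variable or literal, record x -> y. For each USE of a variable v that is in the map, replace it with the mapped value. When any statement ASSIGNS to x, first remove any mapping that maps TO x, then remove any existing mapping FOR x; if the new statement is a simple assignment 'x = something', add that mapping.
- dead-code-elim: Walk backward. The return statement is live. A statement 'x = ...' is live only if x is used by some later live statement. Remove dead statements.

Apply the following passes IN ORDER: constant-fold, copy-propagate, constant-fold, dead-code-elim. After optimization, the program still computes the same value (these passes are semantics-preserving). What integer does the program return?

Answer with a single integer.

Answer: 5

Derivation:
Initial IR:
  d = 6
  t = 1 - 0
  b = 6 * d
  u = 1
  x = 0 + 5
  return x
After constant-fold (6 stmts):
  d = 6
  t = 1
  b = 6 * d
  u = 1
  x = 5
  return x
After copy-propagate (6 stmts):
  d = 6
  t = 1
  b = 6 * 6
  u = 1
  x = 5
  return 5
After constant-fold (6 stmts):
  d = 6
  t = 1
  b = 36
  u = 1
  x = 5
  return 5
After dead-code-elim (1 stmts):
  return 5
Evaluate:
  d = 6  =>  d = 6
  t = 1 - 0  =>  t = 1
  b = 6 * d  =>  b = 36
  u = 1  =>  u = 1
  x = 0 + 5  =>  x = 5
  return x = 5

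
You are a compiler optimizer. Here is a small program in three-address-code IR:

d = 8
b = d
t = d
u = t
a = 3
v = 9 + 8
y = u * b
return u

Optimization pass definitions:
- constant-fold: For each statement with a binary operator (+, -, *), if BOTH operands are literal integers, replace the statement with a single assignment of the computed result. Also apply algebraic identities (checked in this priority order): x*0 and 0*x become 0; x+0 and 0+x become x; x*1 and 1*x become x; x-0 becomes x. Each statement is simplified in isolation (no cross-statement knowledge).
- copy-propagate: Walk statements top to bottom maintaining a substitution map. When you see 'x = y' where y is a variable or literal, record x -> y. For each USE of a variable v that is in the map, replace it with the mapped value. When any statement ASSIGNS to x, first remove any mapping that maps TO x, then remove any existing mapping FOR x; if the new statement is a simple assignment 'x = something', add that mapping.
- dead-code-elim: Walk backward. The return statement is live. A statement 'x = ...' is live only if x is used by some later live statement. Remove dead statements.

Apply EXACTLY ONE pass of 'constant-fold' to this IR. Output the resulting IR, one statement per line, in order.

Answer: d = 8
b = d
t = d
u = t
a = 3
v = 17
y = u * b
return u

Derivation:
Applying constant-fold statement-by-statement:
  [1] d = 8  (unchanged)
  [2] b = d  (unchanged)
  [3] t = d  (unchanged)
  [4] u = t  (unchanged)
  [5] a = 3  (unchanged)
  [6] v = 9 + 8  -> v = 17
  [7] y = u * b  (unchanged)
  [8] return u  (unchanged)
Result (8 stmts):
  d = 8
  b = d
  t = d
  u = t
  a = 3
  v = 17
  y = u * b
  return u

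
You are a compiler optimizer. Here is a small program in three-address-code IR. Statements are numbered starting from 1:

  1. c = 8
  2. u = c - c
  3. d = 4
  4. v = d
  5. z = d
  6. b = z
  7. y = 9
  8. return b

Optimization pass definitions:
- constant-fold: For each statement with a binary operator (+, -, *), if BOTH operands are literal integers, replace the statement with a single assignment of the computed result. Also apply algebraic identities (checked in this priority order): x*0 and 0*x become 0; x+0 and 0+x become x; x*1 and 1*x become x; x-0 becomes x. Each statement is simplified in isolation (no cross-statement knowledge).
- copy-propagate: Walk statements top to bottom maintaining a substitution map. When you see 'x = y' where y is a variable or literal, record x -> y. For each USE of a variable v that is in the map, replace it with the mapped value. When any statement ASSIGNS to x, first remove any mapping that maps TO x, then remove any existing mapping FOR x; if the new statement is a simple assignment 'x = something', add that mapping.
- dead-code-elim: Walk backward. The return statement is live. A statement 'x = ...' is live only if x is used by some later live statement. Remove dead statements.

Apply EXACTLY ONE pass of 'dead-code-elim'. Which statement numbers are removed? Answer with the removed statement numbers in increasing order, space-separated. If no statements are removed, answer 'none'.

Answer: 1 2 4 7

Derivation:
Backward liveness scan:
Stmt 1 'c = 8': DEAD (c not in live set [])
Stmt 2 'u = c - c': DEAD (u not in live set [])
Stmt 3 'd = 4': KEEP (d is live); live-in = []
Stmt 4 'v = d': DEAD (v not in live set ['d'])
Stmt 5 'z = d': KEEP (z is live); live-in = ['d']
Stmt 6 'b = z': KEEP (b is live); live-in = ['z']
Stmt 7 'y = 9': DEAD (y not in live set ['b'])
Stmt 8 'return b': KEEP (return); live-in = ['b']
Removed statement numbers: [1, 2, 4, 7]
Surviving IR:
  d = 4
  z = d
  b = z
  return b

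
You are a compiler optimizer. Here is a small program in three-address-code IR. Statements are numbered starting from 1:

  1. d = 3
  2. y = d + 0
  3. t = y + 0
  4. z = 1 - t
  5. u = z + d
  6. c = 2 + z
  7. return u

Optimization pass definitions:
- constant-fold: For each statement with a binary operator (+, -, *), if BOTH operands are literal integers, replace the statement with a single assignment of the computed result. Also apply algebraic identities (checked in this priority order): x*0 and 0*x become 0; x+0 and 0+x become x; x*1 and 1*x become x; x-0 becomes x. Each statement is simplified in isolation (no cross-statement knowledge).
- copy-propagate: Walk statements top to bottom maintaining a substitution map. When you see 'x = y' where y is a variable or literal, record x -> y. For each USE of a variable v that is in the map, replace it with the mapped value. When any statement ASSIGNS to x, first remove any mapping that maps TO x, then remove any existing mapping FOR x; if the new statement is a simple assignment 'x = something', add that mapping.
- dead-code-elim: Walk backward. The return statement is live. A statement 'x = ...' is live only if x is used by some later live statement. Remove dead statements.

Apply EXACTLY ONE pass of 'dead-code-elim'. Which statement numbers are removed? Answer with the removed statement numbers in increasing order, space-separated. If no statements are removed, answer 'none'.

Answer: 6

Derivation:
Backward liveness scan:
Stmt 1 'd = 3': KEEP (d is live); live-in = []
Stmt 2 'y = d + 0': KEEP (y is live); live-in = ['d']
Stmt 3 't = y + 0': KEEP (t is live); live-in = ['d', 'y']
Stmt 4 'z = 1 - t': KEEP (z is live); live-in = ['d', 't']
Stmt 5 'u = z + d': KEEP (u is live); live-in = ['d', 'z']
Stmt 6 'c = 2 + z': DEAD (c not in live set ['u'])
Stmt 7 'return u': KEEP (return); live-in = ['u']
Removed statement numbers: [6]
Surviving IR:
  d = 3
  y = d + 0
  t = y + 0
  z = 1 - t
  u = z + d
  return u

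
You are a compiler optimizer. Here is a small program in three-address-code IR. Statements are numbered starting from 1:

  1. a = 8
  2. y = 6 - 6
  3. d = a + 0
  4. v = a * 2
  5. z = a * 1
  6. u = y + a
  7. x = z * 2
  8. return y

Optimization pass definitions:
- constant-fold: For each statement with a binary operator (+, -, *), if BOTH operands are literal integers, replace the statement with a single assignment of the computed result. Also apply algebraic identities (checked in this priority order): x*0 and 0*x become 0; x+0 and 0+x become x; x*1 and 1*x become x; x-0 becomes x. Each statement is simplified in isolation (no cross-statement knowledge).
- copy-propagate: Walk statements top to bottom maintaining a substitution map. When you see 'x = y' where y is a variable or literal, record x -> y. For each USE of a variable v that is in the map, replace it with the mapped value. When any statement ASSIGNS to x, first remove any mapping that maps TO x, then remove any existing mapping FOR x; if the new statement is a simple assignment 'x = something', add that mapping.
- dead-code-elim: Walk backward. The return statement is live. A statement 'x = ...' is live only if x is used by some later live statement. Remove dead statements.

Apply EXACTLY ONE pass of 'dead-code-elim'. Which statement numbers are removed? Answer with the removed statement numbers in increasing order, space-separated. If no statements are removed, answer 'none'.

Answer: 1 3 4 5 6 7

Derivation:
Backward liveness scan:
Stmt 1 'a = 8': DEAD (a not in live set [])
Stmt 2 'y = 6 - 6': KEEP (y is live); live-in = []
Stmt 3 'd = a + 0': DEAD (d not in live set ['y'])
Stmt 4 'v = a * 2': DEAD (v not in live set ['y'])
Stmt 5 'z = a * 1': DEAD (z not in live set ['y'])
Stmt 6 'u = y + a': DEAD (u not in live set ['y'])
Stmt 7 'x = z * 2': DEAD (x not in live set ['y'])
Stmt 8 'return y': KEEP (return); live-in = ['y']
Removed statement numbers: [1, 3, 4, 5, 6, 7]
Surviving IR:
  y = 6 - 6
  return y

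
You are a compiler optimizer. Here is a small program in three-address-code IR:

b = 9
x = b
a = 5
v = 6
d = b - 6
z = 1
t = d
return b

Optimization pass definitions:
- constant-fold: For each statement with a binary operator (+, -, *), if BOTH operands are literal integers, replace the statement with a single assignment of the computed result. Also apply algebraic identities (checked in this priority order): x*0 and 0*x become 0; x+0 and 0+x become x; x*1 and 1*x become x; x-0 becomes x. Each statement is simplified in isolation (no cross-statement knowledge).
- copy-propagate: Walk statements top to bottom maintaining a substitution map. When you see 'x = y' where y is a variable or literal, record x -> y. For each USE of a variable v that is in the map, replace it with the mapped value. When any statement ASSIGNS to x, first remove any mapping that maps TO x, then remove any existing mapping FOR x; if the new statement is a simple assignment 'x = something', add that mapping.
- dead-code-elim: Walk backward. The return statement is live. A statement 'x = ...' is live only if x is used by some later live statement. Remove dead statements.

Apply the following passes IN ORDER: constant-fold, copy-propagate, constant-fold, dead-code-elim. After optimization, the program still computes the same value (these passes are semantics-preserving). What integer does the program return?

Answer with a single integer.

Answer: 9

Derivation:
Initial IR:
  b = 9
  x = b
  a = 5
  v = 6
  d = b - 6
  z = 1
  t = d
  return b
After constant-fold (8 stmts):
  b = 9
  x = b
  a = 5
  v = 6
  d = b - 6
  z = 1
  t = d
  return b
After copy-propagate (8 stmts):
  b = 9
  x = 9
  a = 5
  v = 6
  d = 9 - 6
  z = 1
  t = d
  return 9
After constant-fold (8 stmts):
  b = 9
  x = 9
  a = 5
  v = 6
  d = 3
  z = 1
  t = d
  return 9
After dead-code-elim (1 stmts):
  return 9
Evaluate:
  b = 9  =>  b = 9
  x = b  =>  x = 9
  a = 5  =>  a = 5
  v = 6  =>  v = 6
  d = b - 6  =>  d = 3
  z = 1  =>  z = 1
  t = d  =>  t = 3
  return b = 9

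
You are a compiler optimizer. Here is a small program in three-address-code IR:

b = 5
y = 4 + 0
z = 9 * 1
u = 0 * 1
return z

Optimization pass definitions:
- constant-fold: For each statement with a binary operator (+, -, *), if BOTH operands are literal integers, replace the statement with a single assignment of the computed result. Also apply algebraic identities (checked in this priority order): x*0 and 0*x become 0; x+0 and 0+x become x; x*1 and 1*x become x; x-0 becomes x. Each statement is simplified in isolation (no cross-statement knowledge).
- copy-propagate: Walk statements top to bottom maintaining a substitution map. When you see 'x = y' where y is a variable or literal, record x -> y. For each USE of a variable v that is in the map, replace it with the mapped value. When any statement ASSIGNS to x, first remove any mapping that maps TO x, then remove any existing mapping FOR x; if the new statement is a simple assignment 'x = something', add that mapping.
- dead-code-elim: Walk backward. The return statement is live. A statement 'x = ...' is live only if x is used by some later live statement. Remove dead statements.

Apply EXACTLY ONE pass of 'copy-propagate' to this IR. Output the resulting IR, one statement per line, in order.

Applying copy-propagate statement-by-statement:
  [1] b = 5  (unchanged)
  [2] y = 4 + 0  (unchanged)
  [3] z = 9 * 1  (unchanged)
  [4] u = 0 * 1  (unchanged)
  [5] return z  (unchanged)
Result (5 stmts):
  b = 5
  y = 4 + 0
  z = 9 * 1
  u = 0 * 1
  return z

Answer: b = 5
y = 4 + 0
z = 9 * 1
u = 0 * 1
return z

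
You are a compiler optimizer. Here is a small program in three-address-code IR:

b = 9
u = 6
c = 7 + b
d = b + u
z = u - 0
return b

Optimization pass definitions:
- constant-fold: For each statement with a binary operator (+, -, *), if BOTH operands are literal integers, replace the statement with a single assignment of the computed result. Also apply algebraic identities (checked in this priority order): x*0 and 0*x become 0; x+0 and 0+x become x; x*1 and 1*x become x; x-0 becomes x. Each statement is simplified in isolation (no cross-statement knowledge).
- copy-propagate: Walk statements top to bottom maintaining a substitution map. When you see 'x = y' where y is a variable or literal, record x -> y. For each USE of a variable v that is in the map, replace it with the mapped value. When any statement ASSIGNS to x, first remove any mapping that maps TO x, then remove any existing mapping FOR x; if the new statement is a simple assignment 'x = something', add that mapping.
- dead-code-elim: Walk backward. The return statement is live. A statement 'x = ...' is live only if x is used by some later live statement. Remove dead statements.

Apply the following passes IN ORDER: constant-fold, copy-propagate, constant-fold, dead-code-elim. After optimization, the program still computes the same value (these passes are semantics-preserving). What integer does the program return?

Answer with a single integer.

Answer: 9

Derivation:
Initial IR:
  b = 9
  u = 6
  c = 7 + b
  d = b + u
  z = u - 0
  return b
After constant-fold (6 stmts):
  b = 9
  u = 6
  c = 7 + b
  d = b + u
  z = u
  return b
After copy-propagate (6 stmts):
  b = 9
  u = 6
  c = 7 + 9
  d = 9 + 6
  z = 6
  return 9
After constant-fold (6 stmts):
  b = 9
  u = 6
  c = 16
  d = 15
  z = 6
  return 9
After dead-code-elim (1 stmts):
  return 9
Evaluate:
  b = 9  =>  b = 9
  u = 6  =>  u = 6
  c = 7 + b  =>  c = 16
  d = b + u  =>  d = 15
  z = u - 0  =>  z = 6
  return b = 9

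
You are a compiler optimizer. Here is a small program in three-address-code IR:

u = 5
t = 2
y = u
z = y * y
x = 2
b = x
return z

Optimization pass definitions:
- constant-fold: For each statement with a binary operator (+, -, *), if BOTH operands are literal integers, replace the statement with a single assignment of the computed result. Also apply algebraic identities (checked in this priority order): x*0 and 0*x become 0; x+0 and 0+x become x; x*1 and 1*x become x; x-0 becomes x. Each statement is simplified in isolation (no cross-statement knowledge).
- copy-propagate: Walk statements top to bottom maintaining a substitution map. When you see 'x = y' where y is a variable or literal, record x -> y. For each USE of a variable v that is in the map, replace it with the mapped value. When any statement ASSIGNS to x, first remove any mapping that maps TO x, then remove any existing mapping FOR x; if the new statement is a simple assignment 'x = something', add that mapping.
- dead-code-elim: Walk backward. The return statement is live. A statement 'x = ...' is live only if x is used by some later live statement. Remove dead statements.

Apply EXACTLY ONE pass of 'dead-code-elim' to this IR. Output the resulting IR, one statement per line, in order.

Answer: u = 5
y = u
z = y * y
return z

Derivation:
Applying dead-code-elim statement-by-statement:
  [7] return z  -> KEEP (return); live=['z']
  [6] b = x  -> DEAD (b not live)
  [5] x = 2  -> DEAD (x not live)
  [4] z = y * y  -> KEEP; live=['y']
  [3] y = u  -> KEEP; live=['u']
  [2] t = 2  -> DEAD (t not live)
  [1] u = 5  -> KEEP; live=[]
Result (4 stmts):
  u = 5
  y = u
  z = y * y
  return z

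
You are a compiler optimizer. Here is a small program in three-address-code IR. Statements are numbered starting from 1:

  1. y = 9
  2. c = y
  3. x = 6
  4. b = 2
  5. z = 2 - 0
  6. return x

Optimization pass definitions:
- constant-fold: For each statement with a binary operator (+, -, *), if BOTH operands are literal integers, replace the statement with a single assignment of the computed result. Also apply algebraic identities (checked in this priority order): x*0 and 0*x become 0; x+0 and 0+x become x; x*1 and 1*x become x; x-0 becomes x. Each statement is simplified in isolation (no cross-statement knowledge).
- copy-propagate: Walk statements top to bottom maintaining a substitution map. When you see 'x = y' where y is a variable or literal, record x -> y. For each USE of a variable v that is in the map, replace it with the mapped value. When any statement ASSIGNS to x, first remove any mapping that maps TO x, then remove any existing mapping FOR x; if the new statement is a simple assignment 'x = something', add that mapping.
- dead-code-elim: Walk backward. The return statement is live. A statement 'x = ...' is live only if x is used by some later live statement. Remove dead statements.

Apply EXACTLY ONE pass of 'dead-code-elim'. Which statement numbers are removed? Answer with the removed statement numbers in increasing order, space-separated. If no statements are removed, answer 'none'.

Answer: 1 2 4 5

Derivation:
Backward liveness scan:
Stmt 1 'y = 9': DEAD (y not in live set [])
Stmt 2 'c = y': DEAD (c not in live set [])
Stmt 3 'x = 6': KEEP (x is live); live-in = []
Stmt 4 'b = 2': DEAD (b not in live set ['x'])
Stmt 5 'z = 2 - 0': DEAD (z not in live set ['x'])
Stmt 6 'return x': KEEP (return); live-in = ['x']
Removed statement numbers: [1, 2, 4, 5]
Surviving IR:
  x = 6
  return x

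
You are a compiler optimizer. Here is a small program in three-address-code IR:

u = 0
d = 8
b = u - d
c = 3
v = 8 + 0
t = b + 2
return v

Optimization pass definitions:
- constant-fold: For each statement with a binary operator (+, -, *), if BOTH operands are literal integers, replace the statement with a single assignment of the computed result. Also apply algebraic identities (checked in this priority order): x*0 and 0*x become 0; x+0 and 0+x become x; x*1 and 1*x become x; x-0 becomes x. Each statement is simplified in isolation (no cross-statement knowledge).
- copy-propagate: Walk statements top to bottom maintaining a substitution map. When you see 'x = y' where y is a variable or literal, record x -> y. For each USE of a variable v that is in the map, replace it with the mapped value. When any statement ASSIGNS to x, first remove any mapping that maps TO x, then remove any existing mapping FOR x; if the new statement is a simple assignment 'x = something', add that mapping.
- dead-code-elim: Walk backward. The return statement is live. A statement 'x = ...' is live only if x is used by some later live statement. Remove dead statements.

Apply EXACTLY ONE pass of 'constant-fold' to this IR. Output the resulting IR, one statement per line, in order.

Applying constant-fold statement-by-statement:
  [1] u = 0  (unchanged)
  [2] d = 8  (unchanged)
  [3] b = u - d  (unchanged)
  [4] c = 3  (unchanged)
  [5] v = 8 + 0  -> v = 8
  [6] t = b + 2  (unchanged)
  [7] return v  (unchanged)
Result (7 stmts):
  u = 0
  d = 8
  b = u - d
  c = 3
  v = 8
  t = b + 2
  return v

Answer: u = 0
d = 8
b = u - d
c = 3
v = 8
t = b + 2
return v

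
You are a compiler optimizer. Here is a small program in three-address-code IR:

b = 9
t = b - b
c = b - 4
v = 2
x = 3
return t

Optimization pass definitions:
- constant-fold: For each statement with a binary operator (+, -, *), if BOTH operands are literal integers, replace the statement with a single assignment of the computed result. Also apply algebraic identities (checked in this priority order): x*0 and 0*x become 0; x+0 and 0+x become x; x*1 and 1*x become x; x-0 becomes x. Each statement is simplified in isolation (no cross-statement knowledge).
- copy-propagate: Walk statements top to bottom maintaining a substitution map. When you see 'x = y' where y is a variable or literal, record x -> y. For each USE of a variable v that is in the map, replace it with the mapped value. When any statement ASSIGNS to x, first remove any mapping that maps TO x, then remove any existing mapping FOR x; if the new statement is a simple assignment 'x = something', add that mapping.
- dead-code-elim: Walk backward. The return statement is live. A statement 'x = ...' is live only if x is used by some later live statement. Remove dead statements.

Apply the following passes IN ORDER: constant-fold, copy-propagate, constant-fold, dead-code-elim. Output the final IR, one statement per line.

Answer: t = 0
return t

Derivation:
Initial IR:
  b = 9
  t = b - b
  c = b - 4
  v = 2
  x = 3
  return t
After constant-fold (6 stmts):
  b = 9
  t = b - b
  c = b - 4
  v = 2
  x = 3
  return t
After copy-propagate (6 stmts):
  b = 9
  t = 9 - 9
  c = 9 - 4
  v = 2
  x = 3
  return t
After constant-fold (6 stmts):
  b = 9
  t = 0
  c = 5
  v = 2
  x = 3
  return t
After dead-code-elim (2 stmts):
  t = 0
  return t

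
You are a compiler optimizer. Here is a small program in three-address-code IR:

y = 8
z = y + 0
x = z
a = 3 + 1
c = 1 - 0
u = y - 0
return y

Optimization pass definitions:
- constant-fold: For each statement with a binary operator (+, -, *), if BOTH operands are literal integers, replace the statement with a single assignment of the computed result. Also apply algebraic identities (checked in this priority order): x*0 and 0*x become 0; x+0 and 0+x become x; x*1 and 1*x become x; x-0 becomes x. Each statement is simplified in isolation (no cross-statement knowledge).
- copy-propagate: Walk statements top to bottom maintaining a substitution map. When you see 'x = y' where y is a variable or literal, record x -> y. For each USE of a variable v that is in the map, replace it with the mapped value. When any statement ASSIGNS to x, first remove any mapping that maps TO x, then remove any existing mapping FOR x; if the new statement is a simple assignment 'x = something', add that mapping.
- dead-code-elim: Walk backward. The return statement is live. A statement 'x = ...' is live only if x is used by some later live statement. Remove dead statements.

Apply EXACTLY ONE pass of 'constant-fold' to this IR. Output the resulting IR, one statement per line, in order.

Applying constant-fold statement-by-statement:
  [1] y = 8  (unchanged)
  [2] z = y + 0  -> z = y
  [3] x = z  (unchanged)
  [4] a = 3 + 1  -> a = 4
  [5] c = 1 - 0  -> c = 1
  [6] u = y - 0  -> u = y
  [7] return y  (unchanged)
Result (7 stmts):
  y = 8
  z = y
  x = z
  a = 4
  c = 1
  u = y
  return y

Answer: y = 8
z = y
x = z
a = 4
c = 1
u = y
return y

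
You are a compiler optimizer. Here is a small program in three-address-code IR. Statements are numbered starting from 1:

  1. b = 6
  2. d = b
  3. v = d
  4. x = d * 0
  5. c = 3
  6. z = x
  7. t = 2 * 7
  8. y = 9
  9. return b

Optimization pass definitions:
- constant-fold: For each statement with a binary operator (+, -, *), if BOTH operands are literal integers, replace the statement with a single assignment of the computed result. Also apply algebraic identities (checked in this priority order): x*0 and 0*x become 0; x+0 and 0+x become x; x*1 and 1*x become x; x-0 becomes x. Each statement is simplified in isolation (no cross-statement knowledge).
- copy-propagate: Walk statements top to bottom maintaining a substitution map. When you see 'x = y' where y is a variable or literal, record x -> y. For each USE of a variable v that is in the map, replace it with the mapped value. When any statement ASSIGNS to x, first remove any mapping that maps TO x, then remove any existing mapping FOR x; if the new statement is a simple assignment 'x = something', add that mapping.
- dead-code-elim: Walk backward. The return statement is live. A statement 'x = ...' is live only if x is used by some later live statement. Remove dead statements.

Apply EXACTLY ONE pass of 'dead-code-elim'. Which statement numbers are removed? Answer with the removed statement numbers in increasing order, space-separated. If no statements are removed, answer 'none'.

Backward liveness scan:
Stmt 1 'b = 6': KEEP (b is live); live-in = []
Stmt 2 'd = b': DEAD (d not in live set ['b'])
Stmt 3 'v = d': DEAD (v not in live set ['b'])
Stmt 4 'x = d * 0': DEAD (x not in live set ['b'])
Stmt 5 'c = 3': DEAD (c not in live set ['b'])
Stmt 6 'z = x': DEAD (z not in live set ['b'])
Stmt 7 't = 2 * 7': DEAD (t not in live set ['b'])
Stmt 8 'y = 9': DEAD (y not in live set ['b'])
Stmt 9 'return b': KEEP (return); live-in = ['b']
Removed statement numbers: [2, 3, 4, 5, 6, 7, 8]
Surviving IR:
  b = 6
  return b

Answer: 2 3 4 5 6 7 8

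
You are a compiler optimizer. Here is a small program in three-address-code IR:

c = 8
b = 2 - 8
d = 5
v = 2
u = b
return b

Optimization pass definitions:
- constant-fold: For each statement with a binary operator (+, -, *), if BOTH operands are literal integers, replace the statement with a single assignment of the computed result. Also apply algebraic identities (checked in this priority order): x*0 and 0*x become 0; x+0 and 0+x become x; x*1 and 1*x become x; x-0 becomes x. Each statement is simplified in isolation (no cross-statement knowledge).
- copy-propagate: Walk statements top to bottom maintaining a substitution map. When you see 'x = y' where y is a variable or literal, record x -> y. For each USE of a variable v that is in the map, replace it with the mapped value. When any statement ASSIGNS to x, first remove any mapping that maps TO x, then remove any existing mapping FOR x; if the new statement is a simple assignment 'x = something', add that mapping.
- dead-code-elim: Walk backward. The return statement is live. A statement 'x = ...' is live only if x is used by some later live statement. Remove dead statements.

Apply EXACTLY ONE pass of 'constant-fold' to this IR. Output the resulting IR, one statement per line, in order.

Applying constant-fold statement-by-statement:
  [1] c = 8  (unchanged)
  [2] b = 2 - 8  -> b = -6
  [3] d = 5  (unchanged)
  [4] v = 2  (unchanged)
  [5] u = b  (unchanged)
  [6] return b  (unchanged)
Result (6 stmts):
  c = 8
  b = -6
  d = 5
  v = 2
  u = b
  return b

Answer: c = 8
b = -6
d = 5
v = 2
u = b
return b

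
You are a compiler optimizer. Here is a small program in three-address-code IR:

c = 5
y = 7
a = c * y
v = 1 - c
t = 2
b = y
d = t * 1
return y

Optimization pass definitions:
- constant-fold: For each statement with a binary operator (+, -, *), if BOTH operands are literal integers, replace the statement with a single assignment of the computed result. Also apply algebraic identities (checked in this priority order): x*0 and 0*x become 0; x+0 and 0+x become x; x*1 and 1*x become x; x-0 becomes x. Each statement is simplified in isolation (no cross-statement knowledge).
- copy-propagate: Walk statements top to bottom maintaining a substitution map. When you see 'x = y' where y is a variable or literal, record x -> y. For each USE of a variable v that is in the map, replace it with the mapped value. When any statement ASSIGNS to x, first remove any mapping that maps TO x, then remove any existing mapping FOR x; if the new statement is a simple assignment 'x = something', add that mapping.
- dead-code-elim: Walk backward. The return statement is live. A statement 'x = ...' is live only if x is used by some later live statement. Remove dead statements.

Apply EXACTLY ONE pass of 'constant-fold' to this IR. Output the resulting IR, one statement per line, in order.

Applying constant-fold statement-by-statement:
  [1] c = 5  (unchanged)
  [2] y = 7  (unchanged)
  [3] a = c * y  (unchanged)
  [4] v = 1 - c  (unchanged)
  [5] t = 2  (unchanged)
  [6] b = y  (unchanged)
  [7] d = t * 1  -> d = t
  [8] return y  (unchanged)
Result (8 stmts):
  c = 5
  y = 7
  a = c * y
  v = 1 - c
  t = 2
  b = y
  d = t
  return y

Answer: c = 5
y = 7
a = c * y
v = 1 - c
t = 2
b = y
d = t
return y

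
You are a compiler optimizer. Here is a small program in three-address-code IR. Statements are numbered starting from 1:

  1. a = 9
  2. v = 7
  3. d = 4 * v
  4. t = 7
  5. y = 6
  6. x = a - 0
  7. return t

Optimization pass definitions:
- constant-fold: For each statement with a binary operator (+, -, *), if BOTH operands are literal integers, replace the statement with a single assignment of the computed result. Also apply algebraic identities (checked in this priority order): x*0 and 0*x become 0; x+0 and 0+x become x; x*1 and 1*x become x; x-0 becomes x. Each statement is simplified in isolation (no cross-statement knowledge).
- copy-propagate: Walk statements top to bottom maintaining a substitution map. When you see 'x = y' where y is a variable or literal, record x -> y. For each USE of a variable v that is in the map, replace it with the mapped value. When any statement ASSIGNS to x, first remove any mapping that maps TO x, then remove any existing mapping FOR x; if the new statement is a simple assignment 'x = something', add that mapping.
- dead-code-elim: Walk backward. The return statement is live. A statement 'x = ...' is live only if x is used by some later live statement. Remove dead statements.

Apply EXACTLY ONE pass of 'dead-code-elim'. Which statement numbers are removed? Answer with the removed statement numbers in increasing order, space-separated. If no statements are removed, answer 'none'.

Backward liveness scan:
Stmt 1 'a = 9': DEAD (a not in live set [])
Stmt 2 'v = 7': DEAD (v not in live set [])
Stmt 3 'd = 4 * v': DEAD (d not in live set [])
Stmt 4 't = 7': KEEP (t is live); live-in = []
Stmt 5 'y = 6': DEAD (y not in live set ['t'])
Stmt 6 'x = a - 0': DEAD (x not in live set ['t'])
Stmt 7 'return t': KEEP (return); live-in = ['t']
Removed statement numbers: [1, 2, 3, 5, 6]
Surviving IR:
  t = 7
  return t

Answer: 1 2 3 5 6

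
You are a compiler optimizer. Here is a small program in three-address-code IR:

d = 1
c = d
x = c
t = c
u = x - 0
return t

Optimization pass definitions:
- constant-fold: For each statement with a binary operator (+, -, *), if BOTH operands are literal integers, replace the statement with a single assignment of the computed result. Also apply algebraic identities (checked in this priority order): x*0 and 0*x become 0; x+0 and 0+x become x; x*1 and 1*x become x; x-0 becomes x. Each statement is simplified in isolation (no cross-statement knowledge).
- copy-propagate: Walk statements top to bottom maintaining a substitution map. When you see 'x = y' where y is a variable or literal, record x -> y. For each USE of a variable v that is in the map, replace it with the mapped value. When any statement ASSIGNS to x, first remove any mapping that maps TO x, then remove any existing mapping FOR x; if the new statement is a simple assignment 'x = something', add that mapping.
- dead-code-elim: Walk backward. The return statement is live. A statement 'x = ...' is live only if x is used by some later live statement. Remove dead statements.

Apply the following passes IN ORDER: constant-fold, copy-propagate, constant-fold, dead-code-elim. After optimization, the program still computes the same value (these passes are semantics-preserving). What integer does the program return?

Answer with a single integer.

Initial IR:
  d = 1
  c = d
  x = c
  t = c
  u = x - 0
  return t
After constant-fold (6 stmts):
  d = 1
  c = d
  x = c
  t = c
  u = x
  return t
After copy-propagate (6 stmts):
  d = 1
  c = 1
  x = 1
  t = 1
  u = 1
  return 1
After constant-fold (6 stmts):
  d = 1
  c = 1
  x = 1
  t = 1
  u = 1
  return 1
After dead-code-elim (1 stmts):
  return 1
Evaluate:
  d = 1  =>  d = 1
  c = d  =>  c = 1
  x = c  =>  x = 1
  t = c  =>  t = 1
  u = x - 0  =>  u = 1
  return t = 1

Answer: 1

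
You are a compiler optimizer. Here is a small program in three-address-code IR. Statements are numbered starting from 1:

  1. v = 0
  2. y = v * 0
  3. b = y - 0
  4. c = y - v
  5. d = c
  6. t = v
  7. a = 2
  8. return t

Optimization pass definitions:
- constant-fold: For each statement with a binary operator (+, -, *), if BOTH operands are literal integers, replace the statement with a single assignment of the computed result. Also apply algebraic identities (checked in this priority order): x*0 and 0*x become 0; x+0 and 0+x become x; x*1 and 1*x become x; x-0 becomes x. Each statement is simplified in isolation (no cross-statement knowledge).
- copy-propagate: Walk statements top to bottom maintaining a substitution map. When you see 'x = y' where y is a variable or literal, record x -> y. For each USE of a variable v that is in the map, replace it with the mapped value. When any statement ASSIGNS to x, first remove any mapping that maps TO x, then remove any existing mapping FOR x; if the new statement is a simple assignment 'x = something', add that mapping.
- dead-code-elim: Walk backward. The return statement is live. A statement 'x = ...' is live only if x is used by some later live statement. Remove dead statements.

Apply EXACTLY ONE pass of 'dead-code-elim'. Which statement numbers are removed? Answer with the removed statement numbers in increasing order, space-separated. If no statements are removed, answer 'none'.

Backward liveness scan:
Stmt 1 'v = 0': KEEP (v is live); live-in = []
Stmt 2 'y = v * 0': DEAD (y not in live set ['v'])
Stmt 3 'b = y - 0': DEAD (b not in live set ['v'])
Stmt 4 'c = y - v': DEAD (c not in live set ['v'])
Stmt 5 'd = c': DEAD (d not in live set ['v'])
Stmt 6 't = v': KEEP (t is live); live-in = ['v']
Stmt 7 'a = 2': DEAD (a not in live set ['t'])
Stmt 8 'return t': KEEP (return); live-in = ['t']
Removed statement numbers: [2, 3, 4, 5, 7]
Surviving IR:
  v = 0
  t = v
  return t

Answer: 2 3 4 5 7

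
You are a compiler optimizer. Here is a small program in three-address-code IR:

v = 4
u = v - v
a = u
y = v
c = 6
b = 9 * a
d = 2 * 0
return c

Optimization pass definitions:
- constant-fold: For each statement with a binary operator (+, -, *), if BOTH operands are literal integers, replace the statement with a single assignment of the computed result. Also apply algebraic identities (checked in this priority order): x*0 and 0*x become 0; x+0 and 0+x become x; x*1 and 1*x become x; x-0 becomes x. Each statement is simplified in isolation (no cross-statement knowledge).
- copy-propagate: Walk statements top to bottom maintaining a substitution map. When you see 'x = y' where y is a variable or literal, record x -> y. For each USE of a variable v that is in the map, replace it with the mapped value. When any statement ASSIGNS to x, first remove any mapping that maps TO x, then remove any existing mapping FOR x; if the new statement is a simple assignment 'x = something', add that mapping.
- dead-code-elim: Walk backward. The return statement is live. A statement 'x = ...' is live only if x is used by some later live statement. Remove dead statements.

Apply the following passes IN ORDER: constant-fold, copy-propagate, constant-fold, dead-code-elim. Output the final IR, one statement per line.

Initial IR:
  v = 4
  u = v - v
  a = u
  y = v
  c = 6
  b = 9 * a
  d = 2 * 0
  return c
After constant-fold (8 stmts):
  v = 4
  u = v - v
  a = u
  y = v
  c = 6
  b = 9 * a
  d = 0
  return c
After copy-propagate (8 stmts):
  v = 4
  u = 4 - 4
  a = u
  y = 4
  c = 6
  b = 9 * u
  d = 0
  return 6
After constant-fold (8 stmts):
  v = 4
  u = 0
  a = u
  y = 4
  c = 6
  b = 9 * u
  d = 0
  return 6
After dead-code-elim (1 stmts):
  return 6

Answer: return 6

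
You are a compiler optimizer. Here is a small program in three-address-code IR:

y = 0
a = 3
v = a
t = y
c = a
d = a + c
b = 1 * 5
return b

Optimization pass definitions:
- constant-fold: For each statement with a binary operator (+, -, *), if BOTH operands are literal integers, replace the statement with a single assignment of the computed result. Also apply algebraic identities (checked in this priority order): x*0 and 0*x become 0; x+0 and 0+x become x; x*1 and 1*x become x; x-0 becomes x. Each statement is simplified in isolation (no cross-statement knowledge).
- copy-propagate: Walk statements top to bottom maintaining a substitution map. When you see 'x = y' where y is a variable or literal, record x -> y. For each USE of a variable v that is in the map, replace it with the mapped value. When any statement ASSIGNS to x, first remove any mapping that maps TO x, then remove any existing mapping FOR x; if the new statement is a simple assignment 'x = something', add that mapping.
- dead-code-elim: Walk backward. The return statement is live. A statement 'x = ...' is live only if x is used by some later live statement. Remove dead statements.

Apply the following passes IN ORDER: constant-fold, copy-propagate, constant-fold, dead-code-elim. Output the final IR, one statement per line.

Answer: return 5

Derivation:
Initial IR:
  y = 0
  a = 3
  v = a
  t = y
  c = a
  d = a + c
  b = 1 * 5
  return b
After constant-fold (8 stmts):
  y = 0
  a = 3
  v = a
  t = y
  c = a
  d = a + c
  b = 5
  return b
After copy-propagate (8 stmts):
  y = 0
  a = 3
  v = 3
  t = 0
  c = 3
  d = 3 + 3
  b = 5
  return 5
After constant-fold (8 stmts):
  y = 0
  a = 3
  v = 3
  t = 0
  c = 3
  d = 6
  b = 5
  return 5
After dead-code-elim (1 stmts):
  return 5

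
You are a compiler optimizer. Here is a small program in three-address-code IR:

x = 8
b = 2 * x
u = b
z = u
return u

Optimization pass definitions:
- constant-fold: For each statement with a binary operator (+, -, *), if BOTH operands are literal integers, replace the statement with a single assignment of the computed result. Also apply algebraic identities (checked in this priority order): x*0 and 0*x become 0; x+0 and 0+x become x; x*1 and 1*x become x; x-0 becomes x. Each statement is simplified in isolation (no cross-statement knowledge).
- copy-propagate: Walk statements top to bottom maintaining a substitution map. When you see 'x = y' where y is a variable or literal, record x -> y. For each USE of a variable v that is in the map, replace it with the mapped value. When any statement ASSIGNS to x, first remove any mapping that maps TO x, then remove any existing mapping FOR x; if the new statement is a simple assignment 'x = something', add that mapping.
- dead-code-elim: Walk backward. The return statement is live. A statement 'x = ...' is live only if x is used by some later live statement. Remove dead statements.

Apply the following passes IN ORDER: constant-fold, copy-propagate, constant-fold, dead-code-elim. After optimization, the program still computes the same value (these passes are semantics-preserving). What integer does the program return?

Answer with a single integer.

Initial IR:
  x = 8
  b = 2 * x
  u = b
  z = u
  return u
After constant-fold (5 stmts):
  x = 8
  b = 2 * x
  u = b
  z = u
  return u
After copy-propagate (5 stmts):
  x = 8
  b = 2 * 8
  u = b
  z = b
  return b
After constant-fold (5 stmts):
  x = 8
  b = 16
  u = b
  z = b
  return b
After dead-code-elim (2 stmts):
  b = 16
  return b
Evaluate:
  x = 8  =>  x = 8
  b = 2 * x  =>  b = 16
  u = b  =>  u = 16
  z = u  =>  z = 16
  return u = 16

Answer: 16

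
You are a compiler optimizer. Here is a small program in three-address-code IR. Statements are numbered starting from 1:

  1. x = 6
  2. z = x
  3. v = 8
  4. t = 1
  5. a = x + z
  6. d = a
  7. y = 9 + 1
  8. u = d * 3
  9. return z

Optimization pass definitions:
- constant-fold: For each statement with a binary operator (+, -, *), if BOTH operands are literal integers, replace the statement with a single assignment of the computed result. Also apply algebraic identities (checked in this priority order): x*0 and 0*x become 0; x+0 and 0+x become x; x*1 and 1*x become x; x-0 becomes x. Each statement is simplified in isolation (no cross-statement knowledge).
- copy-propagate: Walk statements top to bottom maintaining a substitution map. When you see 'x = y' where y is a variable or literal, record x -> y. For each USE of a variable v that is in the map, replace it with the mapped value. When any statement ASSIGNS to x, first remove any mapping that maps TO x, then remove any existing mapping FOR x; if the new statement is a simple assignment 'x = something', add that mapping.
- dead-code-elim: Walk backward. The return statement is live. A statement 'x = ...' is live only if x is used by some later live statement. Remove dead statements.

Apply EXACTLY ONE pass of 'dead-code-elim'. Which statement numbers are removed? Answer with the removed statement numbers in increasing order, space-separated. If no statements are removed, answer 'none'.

Backward liveness scan:
Stmt 1 'x = 6': KEEP (x is live); live-in = []
Stmt 2 'z = x': KEEP (z is live); live-in = ['x']
Stmt 3 'v = 8': DEAD (v not in live set ['z'])
Stmt 4 't = 1': DEAD (t not in live set ['z'])
Stmt 5 'a = x + z': DEAD (a not in live set ['z'])
Stmt 6 'd = a': DEAD (d not in live set ['z'])
Stmt 7 'y = 9 + 1': DEAD (y not in live set ['z'])
Stmt 8 'u = d * 3': DEAD (u not in live set ['z'])
Stmt 9 'return z': KEEP (return); live-in = ['z']
Removed statement numbers: [3, 4, 5, 6, 7, 8]
Surviving IR:
  x = 6
  z = x
  return z

Answer: 3 4 5 6 7 8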